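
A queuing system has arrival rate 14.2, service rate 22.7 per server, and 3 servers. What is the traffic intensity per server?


rho = lambda / (c * mu) = 14.2 / (3 * 22.7) = 0.2085

0.2085


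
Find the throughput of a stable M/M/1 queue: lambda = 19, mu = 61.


For a stable queue (lambda < mu), throughput = lambda = 19 per hour

19 per hour


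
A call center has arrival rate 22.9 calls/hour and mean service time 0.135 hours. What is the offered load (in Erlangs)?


Offered load a = lambda * E[S] = 22.9 * 0.135 = 3.09 Erlangs

3.09 Erlangs


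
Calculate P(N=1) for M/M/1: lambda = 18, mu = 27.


rho = 18/27; P(n) = (1-rho)*rho^n = (1-18/27)*(18/27)^1 = 0.2222

0.2222


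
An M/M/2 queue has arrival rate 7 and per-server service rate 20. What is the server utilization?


rho = lambda/(c*mu) = 7/(2*20) = 0.175

0.175


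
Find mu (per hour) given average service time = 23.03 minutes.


mu = 60 / avg_service_time = 60 / 23.03 = 2.61 per hour

2.61 per hour


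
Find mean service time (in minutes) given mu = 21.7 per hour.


Mean service time = 60/mu = 60/21.7 = 2.76 minutes

2.76 minutes


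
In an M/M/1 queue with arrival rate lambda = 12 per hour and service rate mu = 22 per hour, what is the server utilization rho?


rho = lambda/mu = 12/22 = 0.5455

0.5455


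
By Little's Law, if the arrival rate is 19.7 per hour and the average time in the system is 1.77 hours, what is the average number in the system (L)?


L = lambda * W = 19.7 * 1.77 = 34.87

34.87


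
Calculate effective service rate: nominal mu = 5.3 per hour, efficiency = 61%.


Effective rate = mu * efficiency = 5.3 * 0.61 = 3.23 per hour

3.23 per hour


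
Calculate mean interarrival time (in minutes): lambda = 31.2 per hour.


Mean interarrival time = 60/lambda = 60/31.2 = 1.92 minutes

1.92 minutes


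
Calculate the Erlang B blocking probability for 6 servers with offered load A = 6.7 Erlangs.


B(N,A) = (A^N/N!) / sum(A^k/k!, k=0..N) with N=6, A=6.7 = 0.3122

0.3122


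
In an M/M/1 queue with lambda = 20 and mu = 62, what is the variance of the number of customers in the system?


rho = 20/62; Var(N) = rho/(1-rho)^2 = 0.7

0.7


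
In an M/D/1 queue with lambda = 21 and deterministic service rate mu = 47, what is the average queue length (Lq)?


M/D/1: Lq = rho^2 / (2*(1-rho)) where rho = 21/47; Lq = 0.18

0.18


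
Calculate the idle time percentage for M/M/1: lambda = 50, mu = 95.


Idle fraction = (1 - rho) * 100 = (1 - 50/95) * 100 = 47.4%

47.4%


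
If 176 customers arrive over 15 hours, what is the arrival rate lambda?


lambda = total arrivals / time = 176 / 15 = 11.73 per hour

11.73 per hour


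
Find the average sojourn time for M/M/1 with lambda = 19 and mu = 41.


W = 1/(mu - lambda) = 1/(41 - 19) = 0.0455 hours

0.0455 hours


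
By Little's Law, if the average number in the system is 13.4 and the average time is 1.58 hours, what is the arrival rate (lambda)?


lambda = L / W = 13.4 / 1.58 = 8.48 per hour

8.48 per hour


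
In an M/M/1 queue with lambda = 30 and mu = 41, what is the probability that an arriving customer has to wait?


P(wait) = rho = lambda/mu = 30/41 = 0.7317

0.7317


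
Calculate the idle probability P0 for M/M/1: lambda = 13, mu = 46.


P0 = 1 - rho = 1 - 13/46 = 0.7174

0.7174


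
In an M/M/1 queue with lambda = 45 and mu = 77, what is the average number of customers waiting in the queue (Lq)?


rho = 45/77; Lq = rho^2/(1-rho) = 0.82

0.82


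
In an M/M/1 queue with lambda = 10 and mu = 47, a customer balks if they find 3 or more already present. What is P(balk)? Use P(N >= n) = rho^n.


P(N >= 3) = rho^3 = (10/47)^3 = 0.0096

0.0096


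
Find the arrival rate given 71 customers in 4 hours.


lambda = total arrivals / time = 71 / 4 = 17.75 per hour

17.75 per hour


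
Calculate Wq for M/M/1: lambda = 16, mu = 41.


rho = 16/41; Wq = rho/(mu - lambda) = 0.0156 hours

0.0156 hours


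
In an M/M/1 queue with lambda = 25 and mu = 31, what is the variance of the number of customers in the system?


rho = 25/31; Var(N) = rho/(1-rho)^2 = 21.53

21.53


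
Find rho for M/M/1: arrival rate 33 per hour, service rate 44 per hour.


rho = lambda/mu = 33/44 = 0.75

0.75


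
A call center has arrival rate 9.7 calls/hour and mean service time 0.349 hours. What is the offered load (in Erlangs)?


Offered load a = lambda * E[S] = 9.7 * 0.349 = 3.39 Erlangs

3.39 Erlangs


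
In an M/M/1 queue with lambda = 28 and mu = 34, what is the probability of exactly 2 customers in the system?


rho = 28/34; P(n) = (1-rho)*rho^n = (1-28/34)*(28/34)^2 = 0.1197

0.1197


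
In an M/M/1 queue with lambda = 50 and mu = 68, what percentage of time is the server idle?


Idle fraction = (1 - rho) * 100 = (1 - 50/68) * 100 = 26.5%

26.5%


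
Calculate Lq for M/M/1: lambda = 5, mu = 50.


rho = 5/50; Lq = rho^2/(1-rho) = 0.01

0.01


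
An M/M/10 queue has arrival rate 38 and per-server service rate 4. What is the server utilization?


rho = lambda/(c*mu) = 38/(10*4) = 0.95

0.95


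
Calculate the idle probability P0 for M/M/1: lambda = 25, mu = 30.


P0 = 1 - rho = 1 - 25/30 = 0.1667

0.1667


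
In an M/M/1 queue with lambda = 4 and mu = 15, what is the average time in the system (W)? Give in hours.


W = 1/(mu - lambda) = 1/(15 - 4) = 0.0909 hours

0.0909 hours


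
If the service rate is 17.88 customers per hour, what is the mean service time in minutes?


Mean service time = 60/mu = 60/17.88 = 3.36 minutes

3.36 minutes


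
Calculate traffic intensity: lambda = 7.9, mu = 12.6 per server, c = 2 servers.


rho = lambda / (c * mu) = 7.9 / (2 * 12.6) = 0.3135

0.3135


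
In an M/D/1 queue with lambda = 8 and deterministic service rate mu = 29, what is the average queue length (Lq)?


M/D/1: Lq = rho^2 / (2*(1-rho)) where rho = 8/29; Lq = 0.05

0.05


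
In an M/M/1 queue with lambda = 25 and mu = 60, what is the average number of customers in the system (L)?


rho = 25/60; L = rho/(1-rho) = 0.71

0.71


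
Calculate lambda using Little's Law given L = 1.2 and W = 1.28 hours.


lambda = L / W = 1.2 / 1.28 = 0.94 per hour

0.94 per hour


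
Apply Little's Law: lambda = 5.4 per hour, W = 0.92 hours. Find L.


L = lambda * W = 5.4 * 0.92 = 4.97

4.97


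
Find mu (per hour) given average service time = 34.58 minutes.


mu = 60 / avg_service_time = 60 / 34.58 = 1.74 per hour

1.74 per hour


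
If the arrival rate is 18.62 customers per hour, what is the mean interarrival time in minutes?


Mean interarrival time = 60/lambda = 60/18.62 = 3.22 minutes

3.22 minutes


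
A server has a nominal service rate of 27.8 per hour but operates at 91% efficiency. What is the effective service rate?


Effective rate = mu * efficiency = 27.8 * 0.91 = 25.3 per hour

25.3 per hour


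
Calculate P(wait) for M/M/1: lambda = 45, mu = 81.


P(wait) = rho = lambda/mu = 45/81 = 0.5556

0.5556


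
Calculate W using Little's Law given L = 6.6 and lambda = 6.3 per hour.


W = L / lambda = 6.6 / 6.3 = 1.0476 hours

1.0476 hours


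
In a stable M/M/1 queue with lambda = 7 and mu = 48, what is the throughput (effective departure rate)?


For a stable queue (lambda < mu), throughput = lambda = 7 per hour

7 per hour


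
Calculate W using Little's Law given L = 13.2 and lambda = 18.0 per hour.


W = L / lambda = 13.2 / 18.0 = 0.7333 hours

0.7333 hours


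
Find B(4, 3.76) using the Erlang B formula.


B(N,A) = (A^N/N!) / sum(A^k/k!, k=0..N) with N=4, A=3.76 = 0.287

0.287


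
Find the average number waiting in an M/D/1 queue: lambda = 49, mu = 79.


M/D/1: Lq = rho^2 / (2*(1-rho)) where rho = 49/79; Lq = 0.51

0.51


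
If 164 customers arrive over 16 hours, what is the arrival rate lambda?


lambda = total arrivals / time = 164 / 16 = 10.25 per hour

10.25 per hour


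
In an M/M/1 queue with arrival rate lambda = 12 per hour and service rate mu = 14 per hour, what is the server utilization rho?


rho = lambda/mu = 12/14 = 0.8571

0.8571


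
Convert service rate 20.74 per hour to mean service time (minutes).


Mean service time = 60/mu = 60/20.74 = 2.89 minutes

2.89 minutes


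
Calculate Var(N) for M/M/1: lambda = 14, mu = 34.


rho = 14/34; Var(N) = rho/(1-rho)^2 = 1.19

1.19


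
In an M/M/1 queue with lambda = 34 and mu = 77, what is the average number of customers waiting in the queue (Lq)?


rho = 34/77; Lq = rho^2/(1-rho) = 0.35

0.35


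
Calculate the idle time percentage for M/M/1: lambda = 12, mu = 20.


Idle fraction = (1 - rho) * 100 = (1 - 12/20) * 100 = 40.0%

40.0%


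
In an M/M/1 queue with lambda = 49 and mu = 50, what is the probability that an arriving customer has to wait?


P(wait) = rho = lambda/mu = 49/50 = 0.98

0.98


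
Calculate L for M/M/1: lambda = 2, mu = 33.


rho = 2/33; L = rho/(1-rho) = 0.06

0.06


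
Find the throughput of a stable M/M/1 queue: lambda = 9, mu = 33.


For a stable queue (lambda < mu), throughput = lambda = 9 per hour

9 per hour


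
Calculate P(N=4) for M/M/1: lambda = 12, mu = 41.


rho = 12/41; P(n) = (1-rho)*rho^n = (1-12/41)*(12/41)^4 = 0.0052

0.0052


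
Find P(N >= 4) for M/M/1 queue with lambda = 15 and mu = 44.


P(N >= 4) = rho^4 = (15/44)^4 = 0.0135

0.0135


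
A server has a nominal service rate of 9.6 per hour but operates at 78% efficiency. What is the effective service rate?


Effective rate = mu * efficiency = 9.6 * 0.78 = 7.49 per hour

7.49 per hour


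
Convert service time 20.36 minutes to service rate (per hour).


mu = 60 / avg_service_time = 60 / 20.36 = 2.95 per hour

2.95 per hour


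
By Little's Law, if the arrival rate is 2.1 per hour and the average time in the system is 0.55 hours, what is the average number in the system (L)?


L = lambda * W = 2.1 * 0.55 = 1.16

1.16


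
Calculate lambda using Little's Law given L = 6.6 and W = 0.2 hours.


lambda = L / W = 6.6 / 0.2 = 33.0 per hour

33.0 per hour


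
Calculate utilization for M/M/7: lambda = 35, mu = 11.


rho = lambda/(c*mu) = 35/(7*11) = 0.4545

0.4545


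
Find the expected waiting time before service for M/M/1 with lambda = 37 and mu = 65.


rho = 37/65; Wq = rho/(mu - lambda) = 0.0203 hours

0.0203 hours


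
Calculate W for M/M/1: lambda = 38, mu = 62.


W = 1/(mu - lambda) = 1/(62 - 38) = 0.0417 hours

0.0417 hours


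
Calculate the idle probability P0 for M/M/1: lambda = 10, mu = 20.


P0 = 1 - rho = 1 - 10/20 = 0.5

0.5


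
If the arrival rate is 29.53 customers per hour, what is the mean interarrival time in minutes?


Mean interarrival time = 60/lambda = 60/29.53 = 2.03 minutes

2.03 minutes


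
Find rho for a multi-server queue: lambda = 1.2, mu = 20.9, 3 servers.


rho = lambda / (c * mu) = 1.2 / (3 * 20.9) = 0.0191

0.0191


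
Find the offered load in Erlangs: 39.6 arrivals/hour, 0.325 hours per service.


Offered load a = lambda * E[S] = 39.6 * 0.325 = 12.87 Erlangs

12.87 Erlangs


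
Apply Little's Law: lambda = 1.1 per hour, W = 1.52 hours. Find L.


L = lambda * W = 1.1 * 1.52 = 1.67

1.67


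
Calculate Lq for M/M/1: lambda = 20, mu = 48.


rho = 20/48; Lq = rho^2/(1-rho) = 0.3

0.3


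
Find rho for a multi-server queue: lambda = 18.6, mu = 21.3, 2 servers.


rho = lambda / (c * mu) = 18.6 / (2 * 21.3) = 0.4366

0.4366


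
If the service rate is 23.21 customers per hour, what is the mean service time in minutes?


Mean service time = 60/mu = 60/23.21 = 2.59 minutes

2.59 minutes


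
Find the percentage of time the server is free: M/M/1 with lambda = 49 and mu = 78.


Idle fraction = (1 - rho) * 100 = (1 - 49/78) * 100 = 37.2%

37.2%


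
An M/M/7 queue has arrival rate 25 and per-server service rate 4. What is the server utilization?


rho = lambda/(c*mu) = 25/(7*4) = 0.8929

0.8929


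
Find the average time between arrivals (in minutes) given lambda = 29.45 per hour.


Mean interarrival time = 60/lambda = 60/29.45 = 2.04 minutes

2.04 minutes


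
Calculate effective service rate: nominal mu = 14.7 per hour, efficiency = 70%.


Effective rate = mu * efficiency = 14.7 * 0.7 = 10.29 per hour

10.29 per hour


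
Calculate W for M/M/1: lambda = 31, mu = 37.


W = 1/(mu - lambda) = 1/(37 - 31) = 0.1667 hours

0.1667 hours


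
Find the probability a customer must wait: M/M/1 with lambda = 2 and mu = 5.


P(wait) = rho = lambda/mu = 2/5 = 0.4

0.4


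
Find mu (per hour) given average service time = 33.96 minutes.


mu = 60 / avg_service_time = 60 / 33.96 = 1.77 per hour

1.77 per hour


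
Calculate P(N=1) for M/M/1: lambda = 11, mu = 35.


rho = 11/35; P(n) = (1-rho)*rho^n = (1-11/35)*(11/35)^1 = 0.2155

0.2155


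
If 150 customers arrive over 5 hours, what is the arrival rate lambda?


lambda = total arrivals / time = 150 / 5 = 30.0 per hour

30.0 per hour


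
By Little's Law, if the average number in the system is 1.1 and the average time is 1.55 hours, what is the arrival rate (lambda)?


lambda = L / W = 1.1 / 1.55 = 0.71 per hour

0.71 per hour


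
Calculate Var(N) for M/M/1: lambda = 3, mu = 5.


rho = 3/5; Var(N) = rho/(1-rho)^2 = 3.75

3.75


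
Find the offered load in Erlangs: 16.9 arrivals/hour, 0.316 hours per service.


Offered load a = lambda * E[S] = 16.9 * 0.316 = 5.34 Erlangs

5.34 Erlangs


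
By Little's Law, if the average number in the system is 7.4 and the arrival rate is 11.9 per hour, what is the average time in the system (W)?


W = L / lambda = 7.4 / 11.9 = 0.6218 hours

0.6218 hours


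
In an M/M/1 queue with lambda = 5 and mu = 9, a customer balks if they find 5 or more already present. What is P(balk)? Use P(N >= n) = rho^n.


P(N >= 5) = rho^5 = (5/9)^5 = 0.0529

0.0529


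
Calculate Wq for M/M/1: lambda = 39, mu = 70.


rho = 39/70; Wq = rho/(mu - lambda) = 0.018 hours

0.018 hours


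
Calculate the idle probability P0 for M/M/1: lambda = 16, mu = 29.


P0 = 1 - rho = 1 - 16/29 = 0.4483

0.4483


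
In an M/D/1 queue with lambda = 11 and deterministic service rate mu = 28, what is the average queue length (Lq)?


M/D/1: Lq = rho^2 / (2*(1-rho)) where rho = 11/28; Lq = 0.13

0.13


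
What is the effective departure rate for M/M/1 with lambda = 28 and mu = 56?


For a stable queue (lambda < mu), throughput = lambda = 28 per hour

28 per hour


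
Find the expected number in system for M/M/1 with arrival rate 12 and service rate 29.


rho = 12/29; L = rho/(1-rho) = 0.71

0.71


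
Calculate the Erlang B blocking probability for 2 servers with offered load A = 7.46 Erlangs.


B(N,A) = (A^N/N!) / sum(A^k/k!, k=0..N) with N=2, A=7.46 = 0.7669

0.7669


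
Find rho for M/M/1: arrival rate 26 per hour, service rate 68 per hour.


rho = lambda/mu = 26/68 = 0.3824

0.3824


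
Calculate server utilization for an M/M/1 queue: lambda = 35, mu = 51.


rho = lambda/mu = 35/51 = 0.6863

0.6863


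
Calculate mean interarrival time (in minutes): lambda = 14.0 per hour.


Mean interarrival time = 60/lambda = 60/14.0 = 4.29 minutes

4.29 minutes


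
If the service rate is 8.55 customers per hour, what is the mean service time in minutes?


Mean service time = 60/mu = 60/8.55 = 7.02 minutes

7.02 minutes


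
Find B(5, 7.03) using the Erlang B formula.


B(N,A) = (A^N/N!) / sum(A^k/k!, k=0..N) with N=5, A=7.03 = 0.4265

0.4265


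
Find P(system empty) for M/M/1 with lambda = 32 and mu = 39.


P0 = 1 - rho = 1 - 32/39 = 0.1795

0.1795


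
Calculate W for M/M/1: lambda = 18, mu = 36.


W = 1/(mu - lambda) = 1/(36 - 18) = 0.0556 hours

0.0556 hours


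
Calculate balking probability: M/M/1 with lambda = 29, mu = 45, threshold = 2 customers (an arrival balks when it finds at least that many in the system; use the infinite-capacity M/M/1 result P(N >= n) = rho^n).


P(N >= 2) = rho^2 = (29/45)^2 = 0.4153

0.4153


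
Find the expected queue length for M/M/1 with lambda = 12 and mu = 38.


rho = 12/38; Lq = rho^2/(1-rho) = 0.15

0.15


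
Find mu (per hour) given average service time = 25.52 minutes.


mu = 60 / avg_service_time = 60 / 25.52 = 2.35 per hour

2.35 per hour


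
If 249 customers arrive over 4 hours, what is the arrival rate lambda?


lambda = total arrivals / time = 249 / 4 = 62.25 per hour

62.25 per hour


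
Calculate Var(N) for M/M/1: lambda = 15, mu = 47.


rho = 15/47; Var(N) = rho/(1-rho)^2 = 0.69

0.69


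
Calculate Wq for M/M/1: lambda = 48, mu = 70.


rho = 48/70; Wq = rho/(mu - lambda) = 0.0312 hours

0.0312 hours


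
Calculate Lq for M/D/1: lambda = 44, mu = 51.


M/D/1: Lq = rho^2 / (2*(1-rho)) where rho = 44/51; Lq = 2.71

2.71


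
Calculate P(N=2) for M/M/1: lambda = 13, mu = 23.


rho = 13/23; P(n) = (1-rho)*rho^n = (1-13/23)*(13/23)^2 = 0.1389

0.1389


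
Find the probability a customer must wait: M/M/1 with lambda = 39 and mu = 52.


P(wait) = rho = lambda/mu = 39/52 = 0.75

0.75


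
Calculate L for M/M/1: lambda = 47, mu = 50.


rho = 47/50; L = rho/(1-rho) = 15.67

15.67


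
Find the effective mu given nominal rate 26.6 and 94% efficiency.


Effective rate = mu * efficiency = 26.6 * 0.94 = 25.0 per hour

25.0 per hour


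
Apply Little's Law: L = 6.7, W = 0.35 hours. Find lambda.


lambda = L / W = 6.7 / 0.35 = 19.14 per hour

19.14 per hour


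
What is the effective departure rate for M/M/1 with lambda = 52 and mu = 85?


For a stable queue (lambda < mu), throughput = lambda = 52 per hour

52 per hour


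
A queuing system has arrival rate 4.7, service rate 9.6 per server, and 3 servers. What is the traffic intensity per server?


rho = lambda / (c * mu) = 4.7 / (3 * 9.6) = 0.1632

0.1632


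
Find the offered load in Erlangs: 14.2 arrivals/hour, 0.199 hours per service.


Offered load a = lambda * E[S] = 14.2 * 0.199 = 2.83 Erlangs

2.83 Erlangs


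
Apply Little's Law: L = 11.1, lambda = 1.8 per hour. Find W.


W = L / lambda = 11.1 / 1.8 = 6.1667 hours

6.1667 hours


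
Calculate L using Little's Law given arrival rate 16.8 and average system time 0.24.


L = lambda * W = 16.8 * 0.24 = 4.03

4.03


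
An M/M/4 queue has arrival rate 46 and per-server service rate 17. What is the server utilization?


rho = lambda/(c*mu) = 46/(4*17) = 0.6765

0.6765


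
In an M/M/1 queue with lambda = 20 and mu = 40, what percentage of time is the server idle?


Idle fraction = (1 - rho) * 100 = (1 - 20/40) * 100 = 50.0%

50.0%


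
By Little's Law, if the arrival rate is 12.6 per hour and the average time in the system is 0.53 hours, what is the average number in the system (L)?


L = lambda * W = 12.6 * 0.53 = 6.68

6.68


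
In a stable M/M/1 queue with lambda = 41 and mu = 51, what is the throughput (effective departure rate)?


For a stable queue (lambda < mu), throughput = lambda = 41 per hour

41 per hour


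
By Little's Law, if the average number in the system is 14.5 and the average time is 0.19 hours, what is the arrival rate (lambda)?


lambda = L / W = 14.5 / 0.19 = 76.32 per hour

76.32 per hour


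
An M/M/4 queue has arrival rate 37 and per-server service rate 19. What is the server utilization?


rho = lambda/(c*mu) = 37/(4*19) = 0.4868

0.4868


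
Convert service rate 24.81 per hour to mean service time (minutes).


Mean service time = 60/mu = 60/24.81 = 2.42 minutes

2.42 minutes


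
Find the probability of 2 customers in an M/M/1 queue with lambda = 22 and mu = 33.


rho = 22/33; P(n) = (1-rho)*rho^n = (1-22/33)*(22/33)^2 = 0.1481

0.1481


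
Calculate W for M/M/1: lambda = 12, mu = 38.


W = 1/(mu - lambda) = 1/(38 - 12) = 0.0385 hours

0.0385 hours


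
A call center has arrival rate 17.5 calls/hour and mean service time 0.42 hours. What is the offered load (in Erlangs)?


Offered load a = lambda * E[S] = 17.5 * 0.42 = 7.35 Erlangs

7.35 Erlangs


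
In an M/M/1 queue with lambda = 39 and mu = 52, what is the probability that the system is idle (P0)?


P0 = 1 - rho = 1 - 39/52 = 0.25

0.25


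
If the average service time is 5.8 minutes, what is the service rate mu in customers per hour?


mu = 60 / avg_service_time = 60 / 5.8 = 10.34 per hour

10.34 per hour


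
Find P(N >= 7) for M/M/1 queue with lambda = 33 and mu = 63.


P(N >= 7) = rho^7 = (33/63)^7 = 0.0108

0.0108


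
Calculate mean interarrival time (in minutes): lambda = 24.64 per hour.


Mean interarrival time = 60/lambda = 60/24.64 = 2.44 minutes

2.44 minutes


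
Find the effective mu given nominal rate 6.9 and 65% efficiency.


Effective rate = mu * efficiency = 6.9 * 0.65 = 4.49 per hour

4.49 per hour


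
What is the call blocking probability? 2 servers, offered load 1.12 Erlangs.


B(N,A) = (A^N/N!) / sum(A^k/k!, k=0..N) with N=2, A=1.12 = 0.2283

0.2283


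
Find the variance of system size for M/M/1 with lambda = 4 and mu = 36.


rho = 4/36; Var(N) = rho/(1-rho)^2 = 0.14

0.14


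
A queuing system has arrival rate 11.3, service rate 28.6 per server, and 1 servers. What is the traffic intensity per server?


rho = lambda / (c * mu) = 11.3 / (1 * 28.6) = 0.3951

0.3951


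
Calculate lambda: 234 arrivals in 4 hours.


lambda = total arrivals / time = 234 / 4 = 58.5 per hour

58.5 per hour


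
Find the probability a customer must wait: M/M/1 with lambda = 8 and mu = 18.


P(wait) = rho = lambda/mu = 8/18 = 0.4444

0.4444


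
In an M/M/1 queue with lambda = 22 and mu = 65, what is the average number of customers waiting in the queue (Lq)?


rho = 22/65; Lq = rho^2/(1-rho) = 0.17

0.17


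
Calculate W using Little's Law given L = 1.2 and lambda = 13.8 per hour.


W = L / lambda = 1.2 / 13.8 = 0.087 hours

0.087 hours


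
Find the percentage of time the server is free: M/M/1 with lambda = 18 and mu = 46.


Idle fraction = (1 - rho) * 100 = (1 - 18/46) * 100 = 60.9%

60.9%


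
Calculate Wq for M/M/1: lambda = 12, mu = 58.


rho = 12/58; Wq = rho/(mu - lambda) = 0.0045 hours

0.0045 hours


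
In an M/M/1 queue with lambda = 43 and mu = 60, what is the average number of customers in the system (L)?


rho = 43/60; L = rho/(1-rho) = 2.53

2.53


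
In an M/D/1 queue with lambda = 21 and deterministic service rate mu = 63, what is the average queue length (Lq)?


M/D/1: Lq = rho^2 / (2*(1-rho)) where rho = 21/63; Lq = 0.08

0.08


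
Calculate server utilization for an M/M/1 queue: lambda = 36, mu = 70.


rho = lambda/mu = 36/70 = 0.5143

0.5143


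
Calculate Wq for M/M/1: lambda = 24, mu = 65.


rho = 24/65; Wq = rho/(mu - lambda) = 0.009 hours

0.009 hours


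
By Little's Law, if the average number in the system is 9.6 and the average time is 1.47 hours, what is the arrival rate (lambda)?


lambda = L / W = 9.6 / 1.47 = 6.53 per hour

6.53 per hour


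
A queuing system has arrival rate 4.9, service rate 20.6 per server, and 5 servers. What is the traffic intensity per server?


rho = lambda / (c * mu) = 4.9 / (5 * 20.6) = 0.0476

0.0476


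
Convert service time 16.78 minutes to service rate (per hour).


mu = 60 / avg_service_time = 60 / 16.78 = 3.58 per hour

3.58 per hour


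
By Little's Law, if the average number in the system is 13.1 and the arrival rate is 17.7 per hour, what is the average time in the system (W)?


W = L / lambda = 13.1 / 17.7 = 0.7401 hours

0.7401 hours


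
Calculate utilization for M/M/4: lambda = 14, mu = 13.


rho = lambda/(c*mu) = 14/(4*13) = 0.2692

0.2692


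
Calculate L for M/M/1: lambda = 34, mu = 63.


rho = 34/63; L = rho/(1-rho) = 1.17

1.17


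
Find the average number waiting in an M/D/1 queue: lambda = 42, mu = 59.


M/D/1: Lq = rho^2 / (2*(1-rho)) where rho = 42/59; Lq = 0.88

0.88


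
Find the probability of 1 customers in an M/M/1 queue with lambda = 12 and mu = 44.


rho = 12/44; P(n) = (1-rho)*rho^n = (1-12/44)*(12/44)^1 = 0.1983

0.1983


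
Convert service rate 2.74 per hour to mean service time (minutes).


Mean service time = 60/mu = 60/2.74 = 21.9 minutes

21.9 minutes


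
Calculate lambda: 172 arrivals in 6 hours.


lambda = total arrivals / time = 172 / 6 = 28.67 per hour

28.67 per hour


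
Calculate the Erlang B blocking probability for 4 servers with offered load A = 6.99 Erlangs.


B(N,A) = (A^N/N!) / sum(A^k/k!, k=0..N) with N=4, A=6.99 = 0.5268

0.5268


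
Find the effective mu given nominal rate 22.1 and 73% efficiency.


Effective rate = mu * efficiency = 22.1 * 0.73 = 16.13 per hour

16.13 per hour


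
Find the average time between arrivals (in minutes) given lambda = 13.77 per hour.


Mean interarrival time = 60/lambda = 60/13.77 = 4.36 minutes

4.36 minutes


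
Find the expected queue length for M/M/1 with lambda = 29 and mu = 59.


rho = 29/59; Lq = rho^2/(1-rho) = 0.48

0.48


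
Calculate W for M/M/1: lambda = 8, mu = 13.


W = 1/(mu - lambda) = 1/(13 - 8) = 0.2 hours

0.2 hours


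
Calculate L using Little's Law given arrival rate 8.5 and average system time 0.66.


L = lambda * W = 8.5 * 0.66 = 5.61

5.61


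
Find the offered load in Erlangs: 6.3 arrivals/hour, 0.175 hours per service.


Offered load a = lambda * E[S] = 6.3 * 0.175 = 1.1 Erlangs

1.1 Erlangs


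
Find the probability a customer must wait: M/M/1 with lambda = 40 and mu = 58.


P(wait) = rho = lambda/mu = 40/58 = 0.6897

0.6897


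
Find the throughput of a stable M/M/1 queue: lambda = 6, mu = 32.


For a stable queue (lambda < mu), throughput = lambda = 6 per hour

6 per hour


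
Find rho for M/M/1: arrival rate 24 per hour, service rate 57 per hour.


rho = lambda/mu = 24/57 = 0.4211

0.4211


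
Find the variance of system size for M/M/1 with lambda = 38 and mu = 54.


rho = 38/54; Var(N) = rho/(1-rho)^2 = 8.02

8.02


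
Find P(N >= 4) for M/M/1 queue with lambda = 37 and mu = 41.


P(N >= 4) = rho^4 = (37/41)^4 = 0.6632

0.6632


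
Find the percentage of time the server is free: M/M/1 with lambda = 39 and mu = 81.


Idle fraction = (1 - rho) * 100 = (1 - 39/81) * 100 = 51.9%

51.9%


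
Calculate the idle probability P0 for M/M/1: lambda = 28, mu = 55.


P0 = 1 - rho = 1 - 28/55 = 0.4909

0.4909


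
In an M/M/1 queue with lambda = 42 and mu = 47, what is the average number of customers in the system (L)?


rho = 42/47; L = rho/(1-rho) = 8.4

8.4


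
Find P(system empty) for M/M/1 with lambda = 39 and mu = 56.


P0 = 1 - rho = 1 - 39/56 = 0.3036

0.3036


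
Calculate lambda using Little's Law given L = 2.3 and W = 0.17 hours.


lambda = L / W = 2.3 / 0.17 = 13.53 per hour

13.53 per hour


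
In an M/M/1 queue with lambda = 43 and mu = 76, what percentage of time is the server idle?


Idle fraction = (1 - rho) * 100 = (1 - 43/76) * 100 = 43.4%

43.4%


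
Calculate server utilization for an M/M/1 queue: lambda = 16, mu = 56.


rho = lambda/mu = 16/56 = 0.2857

0.2857


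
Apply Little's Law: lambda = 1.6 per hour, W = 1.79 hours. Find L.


L = lambda * W = 1.6 * 1.79 = 2.86

2.86


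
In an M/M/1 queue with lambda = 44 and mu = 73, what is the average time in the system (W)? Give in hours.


W = 1/(mu - lambda) = 1/(73 - 44) = 0.0345 hours

0.0345 hours


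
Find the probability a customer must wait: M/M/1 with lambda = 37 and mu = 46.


P(wait) = rho = lambda/mu = 37/46 = 0.8043

0.8043


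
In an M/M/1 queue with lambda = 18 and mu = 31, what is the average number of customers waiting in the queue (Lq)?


rho = 18/31; Lq = rho^2/(1-rho) = 0.8

0.8


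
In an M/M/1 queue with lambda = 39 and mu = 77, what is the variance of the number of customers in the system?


rho = 39/77; Var(N) = rho/(1-rho)^2 = 2.08

2.08


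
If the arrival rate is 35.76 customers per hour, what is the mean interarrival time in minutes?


Mean interarrival time = 60/lambda = 60/35.76 = 1.68 minutes

1.68 minutes


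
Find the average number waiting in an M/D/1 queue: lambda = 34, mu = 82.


M/D/1: Lq = rho^2 / (2*(1-rho)) where rho = 34/82; Lq = 0.15

0.15


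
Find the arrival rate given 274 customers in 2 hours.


lambda = total arrivals / time = 274 / 2 = 137.0 per hour

137.0 per hour


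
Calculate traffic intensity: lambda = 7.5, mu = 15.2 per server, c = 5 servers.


rho = lambda / (c * mu) = 7.5 / (5 * 15.2) = 0.0987

0.0987


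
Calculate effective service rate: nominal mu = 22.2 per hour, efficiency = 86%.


Effective rate = mu * efficiency = 22.2 * 0.86 = 19.09 per hour

19.09 per hour


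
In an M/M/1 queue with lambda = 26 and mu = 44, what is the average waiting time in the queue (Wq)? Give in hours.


rho = 26/44; Wq = rho/(mu - lambda) = 0.0328 hours

0.0328 hours


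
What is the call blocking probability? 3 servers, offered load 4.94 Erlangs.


B(N,A) = (A^N/N!) / sum(A^k/k!, k=0..N) with N=3, A=4.94 = 0.5255

0.5255


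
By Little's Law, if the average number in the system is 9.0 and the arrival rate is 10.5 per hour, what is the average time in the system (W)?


W = L / lambda = 9.0 / 10.5 = 0.8571 hours

0.8571 hours


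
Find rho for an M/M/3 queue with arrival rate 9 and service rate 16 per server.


rho = lambda/(c*mu) = 9/(3*16) = 0.1875

0.1875


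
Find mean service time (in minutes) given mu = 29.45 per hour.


Mean service time = 60/mu = 60/29.45 = 2.04 minutes

2.04 minutes


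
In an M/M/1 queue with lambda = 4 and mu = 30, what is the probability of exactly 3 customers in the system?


rho = 4/30; P(n) = (1-rho)*rho^n = (1-4/30)*(4/30)^3 = 0.0021

0.0021


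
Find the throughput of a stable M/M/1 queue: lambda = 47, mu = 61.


For a stable queue (lambda < mu), throughput = lambda = 47 per hour

47 per hour


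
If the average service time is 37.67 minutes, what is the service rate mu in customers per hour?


mu = 60 / avg_service_time = 60 / 37.67 = 1.59 per hour

1.59 per hour


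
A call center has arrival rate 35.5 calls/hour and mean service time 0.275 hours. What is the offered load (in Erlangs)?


Offered load a = lambda * E[S] = 35.5 * 0.275 = 9.76 Erlangs

9.76 Erlangs


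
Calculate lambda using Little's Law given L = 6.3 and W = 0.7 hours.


lambda = L / W = 6.3 / 0.7 = 9.0 per hour

9.0 per hour


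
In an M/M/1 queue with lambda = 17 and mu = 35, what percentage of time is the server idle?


Idle fraction = (1 - rho) * 100 = (1 - 17/35) * 100 = 51.4%

51.4%


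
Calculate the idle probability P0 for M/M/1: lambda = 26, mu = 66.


P0 = 1 - rho = 1 - 26/66 = 0.6061

0.6061


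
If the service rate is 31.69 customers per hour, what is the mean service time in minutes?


Mean service time = 60/mu = 60/31.69 = 1.89 minutes

1.89 minutes


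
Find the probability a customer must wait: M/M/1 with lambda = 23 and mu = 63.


P(wait) = rho = lambda/mu = 23/63 = 0.3651

0.3651


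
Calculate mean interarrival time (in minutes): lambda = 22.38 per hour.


Mean interarrival time = 60/lambda = 60/22.38 = 2.68 minutes

2.68 minutes


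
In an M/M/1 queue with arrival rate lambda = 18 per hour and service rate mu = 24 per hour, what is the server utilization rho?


rho = lambda/mu = 18/24 = 0.75

0.75


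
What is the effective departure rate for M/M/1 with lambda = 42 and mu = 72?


For a stable queue (lambda < mu), throughput = lambda = 42 per hour

42 per hour


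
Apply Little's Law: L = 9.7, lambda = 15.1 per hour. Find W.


W = L / lambda = 9.7 / 15.1 = 0.6424 hours

0.6424 hours


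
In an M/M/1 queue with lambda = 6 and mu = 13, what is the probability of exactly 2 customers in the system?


rho = 6/13; P(n) = (1-rho)*rho^n = (1-6/13)*(6/13)^2 = 0.1147

0.1147


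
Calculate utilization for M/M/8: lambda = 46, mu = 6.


rho = lambda/(c*mu) = 46/(8*6) = 0.9583

0.9583


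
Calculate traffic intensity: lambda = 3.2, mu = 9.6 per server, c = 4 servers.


rho = lambda / (c * mu) = 3.2 / (4 * 9.6) = 0.0833

0.0833


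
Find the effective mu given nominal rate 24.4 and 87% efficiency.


Effective rate = mu * efficiency = 24.4 * 0.87 = 21.23 per hour

21.23 per hour


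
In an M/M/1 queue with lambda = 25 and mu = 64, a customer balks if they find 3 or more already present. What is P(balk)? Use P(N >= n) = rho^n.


P(N >= 3) = rho^3 = (25/64)^3 = 0.0596

0.0596


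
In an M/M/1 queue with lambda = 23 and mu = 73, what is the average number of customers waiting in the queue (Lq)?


rho = 23/73; Lq = rho^2/(1-rho) = 0.14

0.14


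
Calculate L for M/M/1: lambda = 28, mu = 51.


rho = 28/51; L = rho/(1-rho) = 1.22

1.22


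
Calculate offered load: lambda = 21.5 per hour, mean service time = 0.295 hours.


Offered load a = lambda * E[S] = 21.5 * 0.295 = 6.34 Erlangs

6.34 Erlangs


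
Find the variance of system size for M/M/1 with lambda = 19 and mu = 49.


rho = 19/49; Var(N) = rho/(1-rho)^2 = 1.03

1.03


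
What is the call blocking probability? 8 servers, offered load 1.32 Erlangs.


B(N,A) = (A^N/N!) / sum(A^k/k!, k=0..N) with N=8, A=1.32 = 0.0001

0.0001


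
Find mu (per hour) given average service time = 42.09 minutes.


mu = 60 / avg_service_time = 60 / 42.09 = 1.43 per hour

1.43 per hour


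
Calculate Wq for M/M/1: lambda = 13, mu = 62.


rho = 13/62; Wq = rho/(mu - lambda) = 0.0043 hours

0.0043 hours


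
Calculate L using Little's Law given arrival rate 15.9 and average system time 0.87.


L = lambda * W = 15.9 * 0.87 = 13.83

13.83


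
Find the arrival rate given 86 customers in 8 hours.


lambda = total arrivals / time = 86 / 8 = 10.75 per hour

10.75 per hour


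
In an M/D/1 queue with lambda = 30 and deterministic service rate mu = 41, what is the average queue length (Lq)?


M/D/1: Lq = rho^2 / (2*(1-rho)) where rho = 30/41; Lq = 1.0

1.0


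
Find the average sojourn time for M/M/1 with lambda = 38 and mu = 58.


W = 1/(mu - lambda) = 1/(58 - 38) = 0.05 hours

0.05 hours


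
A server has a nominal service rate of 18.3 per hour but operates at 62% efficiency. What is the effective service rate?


Effective rate = mu * efficiency = 18.3 * 0.62 = 11.35 per hour

11.35 per hour


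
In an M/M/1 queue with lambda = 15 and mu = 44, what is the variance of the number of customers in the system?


rho = 15/44; Var(N) = rho/(1-rho)^2 = 0.78

0.78


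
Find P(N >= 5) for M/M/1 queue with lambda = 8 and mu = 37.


P(N >= 5) = rho^5 = (8/37)^5 = 0.0005

0.0005


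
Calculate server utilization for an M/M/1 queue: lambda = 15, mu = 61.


rho = lambda/mu = 15/61 = 0.2459

0.2459


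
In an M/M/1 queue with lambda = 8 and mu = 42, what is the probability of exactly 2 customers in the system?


rho = 8/42; P(n) = (1-rho)*rho^n = (1-8/42)*(8/42)^2 = 0.0294

0.0294


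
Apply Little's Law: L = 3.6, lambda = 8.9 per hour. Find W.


W = L / lambda = 3.6 / 8.9 = 0.4045 hours

0.4045 hours


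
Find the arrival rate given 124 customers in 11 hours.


lambda = total arrivals / time = 124 / 11 = 11.27 per hour

11.27 per hour


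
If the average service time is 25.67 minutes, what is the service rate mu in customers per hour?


mu = 60 / avg_service_time = 60 / 25.67 = 2.34 per hour

2.34 per hour


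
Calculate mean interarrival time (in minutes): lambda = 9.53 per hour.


Mean interarrival time = 60/lambda = 60/9.53 = 6.3 minutes

6.3 minutes


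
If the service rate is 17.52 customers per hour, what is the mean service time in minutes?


Mean service time = 60/mu = 60/17.52 = 3.42 minutes

3.42 minutes


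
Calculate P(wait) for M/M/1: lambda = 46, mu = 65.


P(wait) = rho = lambda/mu = 46/65 = 0.7077

0.7077


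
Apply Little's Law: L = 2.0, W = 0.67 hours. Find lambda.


lambda = L / W = 2.0 / 0.67 = 2.99 per hour

2.99 per hour


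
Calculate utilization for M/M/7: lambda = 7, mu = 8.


rho = lambda/(c*mu) = 7/(7*8) = 0.125

0.125


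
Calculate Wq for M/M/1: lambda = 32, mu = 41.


rho = 32/41; Wq = rho/(mu - lambda) = 0.0867 hours

0.0867 hours


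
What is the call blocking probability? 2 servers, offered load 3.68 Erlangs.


B(N,A) = (A^N/N!) / sum(A^k/k!, k=0..N) with N=2, A=3.68 = 0.5913

0.5913


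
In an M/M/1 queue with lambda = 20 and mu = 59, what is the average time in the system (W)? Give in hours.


W = 1/(mu - lambda) = 1/(59 - 20) = 0.0256 hours

0.0256 hours


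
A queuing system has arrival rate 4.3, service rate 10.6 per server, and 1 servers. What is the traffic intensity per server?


rho = lambda / (c * mu) = 4.3 / (1 * 10.6) = 0.4057

0.4057


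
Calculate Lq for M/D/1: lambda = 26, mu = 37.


M/D/1: Lq = rho^2 / (2*(1-rho)) where rho = 26/37; Lq = 0.83

0.83


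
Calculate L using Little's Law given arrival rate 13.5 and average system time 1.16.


L = lambda * W = 13.5 * 1.16 = 15.66

15.66


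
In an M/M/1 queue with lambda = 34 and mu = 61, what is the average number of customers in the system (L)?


rho = 34/61; L = rho/(1-rho) = 1.26

1.26


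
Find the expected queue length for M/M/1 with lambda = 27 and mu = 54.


rho = 27/54; Lq = rho^2/(1-rho) = 0.5

0.5


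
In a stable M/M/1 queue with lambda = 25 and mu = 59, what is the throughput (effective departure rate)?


For a stable queue (lambda < mu), throughput = lambda = 25 per hour

25 per hour


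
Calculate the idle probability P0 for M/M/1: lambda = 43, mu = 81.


P0 = 1 - rho = 1 - 43/81 = 0.4691

0.4691


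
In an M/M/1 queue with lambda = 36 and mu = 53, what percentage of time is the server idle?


Idle fraction = (1 - rho) * 100 = (1 - 36/53) * 100 = 32.1%

32.1%


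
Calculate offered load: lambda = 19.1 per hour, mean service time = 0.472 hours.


Offered load a = lambda * E[S] = 19.1 * 0.472 = 9.02 Erlangs

9.02 Erlangs


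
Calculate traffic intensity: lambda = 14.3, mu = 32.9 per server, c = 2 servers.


rho = lambda / (c * mu) = 14.3 / (2 * 32.9) = 0.2173

0.2173


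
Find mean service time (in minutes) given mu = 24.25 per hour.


Mean service time = 60/mu = 60/24.25 = 2.47 minutes

2.47 minutes


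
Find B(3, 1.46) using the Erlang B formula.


B(N,A) = (A^N/N!) / sum(A^k/k!, k=0..N) with N=3, A=1.46 = 0.1282

0.1282


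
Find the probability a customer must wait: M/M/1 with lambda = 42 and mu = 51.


P(wait) = rho = lambda/mu = 42/51 = 0.8235

0.8235


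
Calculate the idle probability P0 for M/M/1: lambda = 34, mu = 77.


P0 = 1 - rho = 1 - 34/77 = 0.5584

0.5584


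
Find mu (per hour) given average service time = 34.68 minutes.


mu = 60 / avg_service_time = 60 / 34.68 = 1.73 per hour

1.73 per hour


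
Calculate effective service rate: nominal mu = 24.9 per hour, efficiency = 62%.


Effective rate = mu * efficiency = 24.9 * 0.62 = 15.44 per hour

15.44 per hour


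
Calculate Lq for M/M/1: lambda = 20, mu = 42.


rho = 20/42; Lq = rho^2/(1-rho) = 0.43

0.43


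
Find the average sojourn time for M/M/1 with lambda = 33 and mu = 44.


W = 1/(mu - lambda) = 1/(44 - 33) = 0.0909 hours

0.0909 hours
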